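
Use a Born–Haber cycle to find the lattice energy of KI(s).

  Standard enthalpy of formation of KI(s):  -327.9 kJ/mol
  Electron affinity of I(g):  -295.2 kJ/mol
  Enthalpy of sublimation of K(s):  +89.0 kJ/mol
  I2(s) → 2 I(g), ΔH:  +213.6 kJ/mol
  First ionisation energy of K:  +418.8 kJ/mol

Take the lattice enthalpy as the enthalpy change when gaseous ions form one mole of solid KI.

ΔHf° = 1·ΔHsub + 1·(ΣIE) + 1/2·D(I2) + 1·EA + U
-327.9 = 1·(+89.0) + 1·(+418.8) + 1/2·(+213.6) + 1·(-295.2) + U
U = -327.9 − (+319.4) = -647.3 kJ/mol

U = -647.3 kJ/mol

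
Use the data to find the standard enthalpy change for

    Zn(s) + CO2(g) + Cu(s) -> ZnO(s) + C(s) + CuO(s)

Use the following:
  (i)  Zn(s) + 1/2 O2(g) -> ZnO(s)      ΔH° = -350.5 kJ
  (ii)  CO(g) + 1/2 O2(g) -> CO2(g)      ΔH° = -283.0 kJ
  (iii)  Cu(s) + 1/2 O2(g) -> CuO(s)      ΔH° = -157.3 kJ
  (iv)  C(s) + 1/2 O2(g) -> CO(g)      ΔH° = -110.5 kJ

ΔH° = -114.3 kJ

(i) as written (ZnO(s) already on the product side): -350.5 kJ
(ii) reversed (CO2(g) must end up as a reactant): +283.0 kJ
(iii) as written (CuO(s) already on the product side): -157.3 kJ
(iv) reversed (reverse to put C(s) on the product side): +110.5 kJ
ΔH° = (-350.5) + (+283.0) + (-157.3) + (+110.5) = -114.3 kJ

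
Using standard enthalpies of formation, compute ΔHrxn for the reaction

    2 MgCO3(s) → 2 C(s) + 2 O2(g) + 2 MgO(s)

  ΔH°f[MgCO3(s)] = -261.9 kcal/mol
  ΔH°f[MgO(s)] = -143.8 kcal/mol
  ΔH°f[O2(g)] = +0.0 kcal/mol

Products: 2·(+0.0) + 2·(+0.0) + 2·(-143.8) = -287.6
Reactants: 2·(-261.9) = -523.8
ΔHrxn = (-287.6) − (-523.8) = 236.2 kcal/mol

ΔHrxn = 236.2 kcal/mol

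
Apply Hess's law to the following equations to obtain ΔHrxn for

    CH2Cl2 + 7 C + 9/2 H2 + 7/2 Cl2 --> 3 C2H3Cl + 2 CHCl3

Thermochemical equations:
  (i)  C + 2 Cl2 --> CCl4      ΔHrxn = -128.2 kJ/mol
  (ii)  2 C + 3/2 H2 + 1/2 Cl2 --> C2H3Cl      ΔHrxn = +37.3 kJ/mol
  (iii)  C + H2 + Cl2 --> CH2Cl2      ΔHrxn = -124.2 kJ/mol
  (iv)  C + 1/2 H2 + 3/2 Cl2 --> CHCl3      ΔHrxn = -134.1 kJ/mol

(i): not needed.
(ii) × 3: (3)·(+37.3) = +111.9 kJ/mol
(iii) reversed: +124.2 kJ/mol
(iv) × 2: (2)·(-134.1) = -268.2 kJ/mol
ΔHrxn = (3)·(+37.3) + (-1)·(-124.2) + (2)·(-134.1) = -32.1 kJ/mol

ΔHrxn = -32.1 kJ/mol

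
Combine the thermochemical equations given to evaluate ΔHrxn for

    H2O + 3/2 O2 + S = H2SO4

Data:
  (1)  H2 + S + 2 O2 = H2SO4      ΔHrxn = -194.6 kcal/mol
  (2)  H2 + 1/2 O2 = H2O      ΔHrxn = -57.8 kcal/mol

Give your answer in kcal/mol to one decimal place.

(1) as written: -194.6 kcal/mol
(2) reversed: +57.8 kcal/mol
ΔHrxn = (-194.6) + (+57.8) = -136.8 kcal/mol

ΔHrxn = -136.8 kcal/mol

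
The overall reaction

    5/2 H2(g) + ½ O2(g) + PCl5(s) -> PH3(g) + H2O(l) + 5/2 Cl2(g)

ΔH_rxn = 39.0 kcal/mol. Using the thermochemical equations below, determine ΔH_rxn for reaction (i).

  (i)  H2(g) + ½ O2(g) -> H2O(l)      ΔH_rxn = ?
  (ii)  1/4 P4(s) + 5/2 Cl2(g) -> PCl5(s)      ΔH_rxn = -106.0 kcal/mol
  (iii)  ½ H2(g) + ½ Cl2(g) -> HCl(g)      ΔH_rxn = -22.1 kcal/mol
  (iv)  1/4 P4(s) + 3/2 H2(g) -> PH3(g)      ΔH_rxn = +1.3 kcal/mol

ΔH_rxn = -68.3 kcal/mol

(i) as written: contributes x
(ii) reversed: +106.0 kcal/mol
(iii): not needed.
(iv) as written: +1.3 kcal/mol
+39.0 = (+106.0) + (+1.3) + x
x = (+39.0 − (+107.3)) / (1) = -68.3 kcal/mol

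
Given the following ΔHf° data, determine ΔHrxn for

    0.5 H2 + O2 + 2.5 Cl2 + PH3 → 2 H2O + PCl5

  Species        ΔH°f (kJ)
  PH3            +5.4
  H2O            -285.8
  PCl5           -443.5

Products: 2·(-285.8) + 1·(-443.5) = -1015.1
Reactants: 1/2·(+0.0) + 1·(+0.0) + 5/2·(+0.0) + 1·(+5.4) = +5.4
ΔHrxn = (-1015.1) − (+5.4) = -1020.5 kJ

ΔHrxn = -1020.5 kJ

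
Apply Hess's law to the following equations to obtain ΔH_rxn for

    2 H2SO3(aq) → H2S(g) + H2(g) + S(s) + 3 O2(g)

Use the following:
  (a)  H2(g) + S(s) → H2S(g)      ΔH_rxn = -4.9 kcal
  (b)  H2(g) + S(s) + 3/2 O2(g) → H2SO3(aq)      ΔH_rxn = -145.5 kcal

ΔH_rxn = 286.1 kcal

(a) as written (H2S(g) already on the product side): -4.9 kcal
(b) reversed and × 2 (H2SO3(aq) must end up as a reactant; scale by 2 for the 2 H2SO3(aq)): (-2)·(-145.5) = +291.0 kcal
By Hess's law, ΔH_rxn = (1)·(-4.9) + (-2)·(-145.5) = 286.1 kcal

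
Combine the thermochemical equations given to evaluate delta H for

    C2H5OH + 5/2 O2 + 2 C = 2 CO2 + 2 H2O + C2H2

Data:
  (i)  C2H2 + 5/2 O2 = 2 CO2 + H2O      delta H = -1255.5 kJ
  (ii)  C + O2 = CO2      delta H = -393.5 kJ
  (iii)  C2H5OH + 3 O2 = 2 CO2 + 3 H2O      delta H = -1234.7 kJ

delta H = -766.2 kJ

(i) reversed (C2H2 must end up as a product): +1255.5 kJ
(ii) × 2 (×2 to match 2 C in the target): (2)·(-393.5) = -787.0 kJ
(iii) as written (C2H5OH already on the reactant side): -1234.7 kJ
delta H = (+1255.5) + (-787.0) + (-1234.7) = -766.2 kJ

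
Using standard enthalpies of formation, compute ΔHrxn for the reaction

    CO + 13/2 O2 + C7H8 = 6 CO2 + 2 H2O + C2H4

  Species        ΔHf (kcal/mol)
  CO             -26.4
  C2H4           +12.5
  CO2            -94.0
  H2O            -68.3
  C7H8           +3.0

ΔHrxn = -664.7 kcal/mol

ΔH°rxn = Σ nΔHf°(products) − Σ nΔHf°(reactants).
Products: 6·(-94.0) + 2·(-68.3) + 1·(+12.5) = -688.1
Reactants: 1·(-26.4) + 13/2·(+0.0) + 1·(+3.0) = -23.4
ΔHrxn = (-688.1) − (-23.4) = -664.7 kcal/mol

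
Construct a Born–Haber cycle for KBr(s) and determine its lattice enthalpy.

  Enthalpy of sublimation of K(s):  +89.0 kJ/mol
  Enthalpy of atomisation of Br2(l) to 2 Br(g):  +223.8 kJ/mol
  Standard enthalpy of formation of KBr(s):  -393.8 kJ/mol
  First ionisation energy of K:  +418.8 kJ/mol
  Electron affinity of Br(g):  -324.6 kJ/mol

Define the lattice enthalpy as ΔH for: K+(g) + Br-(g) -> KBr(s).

ΔHf° = 1·ΔHsub + 1·(ΣIE) + 1/2·D(Br2) + 1·EA + U
-393.8 = 1·(+89.0) + 1·(+418.8) + 1/2·(+223.8) + 1·(-324.6) + U
U = -393.8 − (+295.1) = -688.9 kJ/mol

U = -688.9 kJ/mol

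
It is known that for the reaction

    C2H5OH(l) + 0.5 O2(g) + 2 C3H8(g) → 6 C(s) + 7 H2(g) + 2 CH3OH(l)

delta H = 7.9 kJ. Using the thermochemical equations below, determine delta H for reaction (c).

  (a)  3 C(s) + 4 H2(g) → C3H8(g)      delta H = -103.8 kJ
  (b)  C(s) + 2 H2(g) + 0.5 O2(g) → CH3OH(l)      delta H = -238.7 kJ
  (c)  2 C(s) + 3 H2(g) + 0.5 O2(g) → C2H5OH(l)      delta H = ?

delta H = -277.7 kJ

(a) reversed and × 2: (-2)·(-103.8) = +207.6 kJ
(b) × 2: (2)·(-238.7) = -477.4 kJ
(c) reversed: contributes −x
+7.9 = (+207.6) + (-477.4) − x
x = (+7.9 − (-269.8)) / (-1) = -277.7 kJ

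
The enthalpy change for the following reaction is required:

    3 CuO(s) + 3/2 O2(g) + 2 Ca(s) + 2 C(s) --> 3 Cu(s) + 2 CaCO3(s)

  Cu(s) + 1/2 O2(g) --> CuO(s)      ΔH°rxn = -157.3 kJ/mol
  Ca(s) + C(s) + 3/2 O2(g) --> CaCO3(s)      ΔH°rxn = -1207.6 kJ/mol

ΔH°rxn = -1943.3 kJ/mol

equation 1 reversed and × 3: (-3)·(-157.3) = +471.9 kJ/mol
equation 2 × 2: (2)·(-1207.6) = -2415.2 kJ/mol
ΔH°rxn = (+471.9) + (-2415.2) = -1943.3 kJ/mol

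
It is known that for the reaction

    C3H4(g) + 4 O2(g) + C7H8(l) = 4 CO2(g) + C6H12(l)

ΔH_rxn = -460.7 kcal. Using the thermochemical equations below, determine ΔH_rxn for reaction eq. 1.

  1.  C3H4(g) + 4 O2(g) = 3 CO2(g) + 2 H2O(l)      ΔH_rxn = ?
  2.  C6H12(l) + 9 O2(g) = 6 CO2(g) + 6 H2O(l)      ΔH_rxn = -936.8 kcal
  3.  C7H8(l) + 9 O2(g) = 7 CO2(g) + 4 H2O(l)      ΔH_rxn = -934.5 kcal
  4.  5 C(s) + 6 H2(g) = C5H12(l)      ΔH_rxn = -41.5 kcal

ΔH_rxn = -463.0 kcal

eq. 1 as written: contributes x
eq. 2 reversed: +936.8 kcal
eq. 3 as written: -934.5 kcal
eq. 4: not needed.
-460.7 = (+936.8) + (-934.5) + x
x = (-460.7 − (+2.3)) / (1) = -463.0 kcal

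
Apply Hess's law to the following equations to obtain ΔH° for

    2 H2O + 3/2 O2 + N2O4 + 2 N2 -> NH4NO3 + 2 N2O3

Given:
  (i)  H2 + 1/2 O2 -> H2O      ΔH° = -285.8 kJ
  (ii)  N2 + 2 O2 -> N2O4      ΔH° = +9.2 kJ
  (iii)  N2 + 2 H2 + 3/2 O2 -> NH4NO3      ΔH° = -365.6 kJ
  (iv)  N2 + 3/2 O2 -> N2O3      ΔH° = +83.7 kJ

ΔH° = 364.2 kJ

(i) reversed and × 2 (H2O must end up as a reactant; ×2 to match 2 H2O in the target): (-2)·(-285.8) = +571.6 kJ
(ii) reversed (N2O4 must end up as a reactant): -9.2 kJ
(iii) as written (NH4NO3 already on the product side): -365.6 kJ
(iv) × 2 (scale by 2 for the 2 N2O3): (2)·(+83.7) = +167.4 kJ
By Hess's law, ΔH° = (-2)·(-285.8) + (-1)·(+9.2) + (1)·(-365.6) + (2)·(+83.7) = 364.2 kJ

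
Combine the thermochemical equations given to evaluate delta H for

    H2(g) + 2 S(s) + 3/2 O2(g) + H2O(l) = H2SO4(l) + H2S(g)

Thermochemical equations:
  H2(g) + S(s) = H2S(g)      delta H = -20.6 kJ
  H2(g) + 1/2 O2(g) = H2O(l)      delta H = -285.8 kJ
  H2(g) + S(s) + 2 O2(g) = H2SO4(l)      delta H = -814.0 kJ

equation 1 as written: -20.6 kJ
equation 2 reversed: +285.8 kJ
equation 3 as written: -814.0 kJ
Summing the manipulated equations, delta H = (1)·(-20.6) + (-1)·(-285.8) + (1)·(-814.0) = -548.8 kJ

delta H = -548.8 kJ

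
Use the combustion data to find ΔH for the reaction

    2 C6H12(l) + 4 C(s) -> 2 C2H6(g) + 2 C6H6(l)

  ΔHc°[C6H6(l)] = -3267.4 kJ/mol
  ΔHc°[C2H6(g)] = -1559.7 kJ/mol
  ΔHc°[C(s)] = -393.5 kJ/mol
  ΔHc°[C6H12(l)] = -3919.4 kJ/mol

ΔH = 241.4 kJ/mol

With combustion enthalpies, reactants minus products:
= [2·(-3919.4) + 4·(-393.5)] − [2·(-1559.7) + 2·(-3267.4)]
= 241.4 kJ/mol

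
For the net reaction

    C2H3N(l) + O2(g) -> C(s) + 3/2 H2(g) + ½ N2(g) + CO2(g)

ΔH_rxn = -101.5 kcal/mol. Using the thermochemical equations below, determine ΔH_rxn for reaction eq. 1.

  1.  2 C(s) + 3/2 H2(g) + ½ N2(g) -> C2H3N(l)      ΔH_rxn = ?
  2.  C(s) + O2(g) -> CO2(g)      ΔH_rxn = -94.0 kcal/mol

eq. 1 reversed: contributes −x
eq. 2 as written: -94.0 kcal/mol
-101.5 = (-94.0) − x
x = (-101.5 − (-94.0)) / (-1) = 7.5 kcal/mol

ΔH_rxn = 7.5 kcal/mol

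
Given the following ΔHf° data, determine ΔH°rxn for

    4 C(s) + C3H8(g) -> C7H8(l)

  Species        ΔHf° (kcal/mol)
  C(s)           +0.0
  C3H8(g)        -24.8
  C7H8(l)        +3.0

Products: 1·(+3.0) = +3.0
Reactants: 4·(+0.0) + 1·(-24.8) = -24.8
ΔH°rxn = (+3.0) − (-24.8) = 27.8 kcal/mol

ΔH°rxn = 27.8 kcal/mol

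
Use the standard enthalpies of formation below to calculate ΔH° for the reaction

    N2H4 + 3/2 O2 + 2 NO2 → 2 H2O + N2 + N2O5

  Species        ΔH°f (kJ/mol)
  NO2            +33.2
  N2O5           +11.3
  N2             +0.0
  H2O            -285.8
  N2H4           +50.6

ΔH° = -677.3 kJ/mol

Products: 2·(-285.8) + 1·(+0.0) + 1·(+11.3) = -560.3
Reactants: 1·(+50.6) + 3/2·(+0.0) + 2·(+33.2) = +117.0
ΔH° = (-560.3) − (+117.0) = -677.3 kJ/mol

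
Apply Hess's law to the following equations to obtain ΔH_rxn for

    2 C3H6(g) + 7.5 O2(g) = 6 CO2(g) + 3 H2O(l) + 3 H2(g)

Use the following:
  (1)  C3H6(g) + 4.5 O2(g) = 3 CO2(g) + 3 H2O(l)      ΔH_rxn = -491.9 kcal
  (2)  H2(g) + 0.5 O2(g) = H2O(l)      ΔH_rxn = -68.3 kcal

ΔH_rxn = -778.9 kcal

(1) × 2: (2)·(-491.9) = -983.8 kcal
(2) reversed and × 3: (-3)·(-68.3) = +204.9 kcal
Combining the equations, ΔH_rxn = (-983.8) + (+204.9) = -778.9 kcal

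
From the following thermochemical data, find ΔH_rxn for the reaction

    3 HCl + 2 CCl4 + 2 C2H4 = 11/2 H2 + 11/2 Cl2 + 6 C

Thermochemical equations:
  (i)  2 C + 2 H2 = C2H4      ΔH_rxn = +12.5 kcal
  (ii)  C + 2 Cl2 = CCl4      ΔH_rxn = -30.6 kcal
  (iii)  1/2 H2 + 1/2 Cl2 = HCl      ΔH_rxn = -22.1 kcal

(i) reversed and × 2: (-2)·(+12.5) = -25.0 kcal
(ii) reversed and × 2: (-2)·(-30.6) = +61.2 kcal
(iii) reversed and × 3: (-3)·(-22.1) = +66.3 kcal
Summing the manipulated equations, ΔH_rxn = (-2)·(+12.5) + (-2)·(-30.6) + (-3)·(-22.1) = 102.5 kcal

ΔH_rxn = 102.5 kcal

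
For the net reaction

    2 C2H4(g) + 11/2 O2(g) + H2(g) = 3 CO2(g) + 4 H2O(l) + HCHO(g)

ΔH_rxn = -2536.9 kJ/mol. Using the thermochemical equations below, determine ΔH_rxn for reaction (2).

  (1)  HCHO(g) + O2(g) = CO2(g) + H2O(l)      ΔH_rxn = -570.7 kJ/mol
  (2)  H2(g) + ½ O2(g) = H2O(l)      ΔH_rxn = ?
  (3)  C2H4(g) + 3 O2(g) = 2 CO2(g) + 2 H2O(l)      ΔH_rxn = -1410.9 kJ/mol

(1) reversed (HCHO(g) must end up as a product): +570.7 kJ/mol
(2) as written (H2(g) already on the reactant side): contributes x
(3) × 2 (×2 to match 2 C2H4(g) in the target): (2)·(-1410.9) = -2821.8 kJ/mol
-2536.9 = (+570.7) + (-2821.8) + x
x = (-2536.9 − (-2251.1)) / (1) = -285.8 kJ/mol

ΔH_rxn = -285.8 kJ/mol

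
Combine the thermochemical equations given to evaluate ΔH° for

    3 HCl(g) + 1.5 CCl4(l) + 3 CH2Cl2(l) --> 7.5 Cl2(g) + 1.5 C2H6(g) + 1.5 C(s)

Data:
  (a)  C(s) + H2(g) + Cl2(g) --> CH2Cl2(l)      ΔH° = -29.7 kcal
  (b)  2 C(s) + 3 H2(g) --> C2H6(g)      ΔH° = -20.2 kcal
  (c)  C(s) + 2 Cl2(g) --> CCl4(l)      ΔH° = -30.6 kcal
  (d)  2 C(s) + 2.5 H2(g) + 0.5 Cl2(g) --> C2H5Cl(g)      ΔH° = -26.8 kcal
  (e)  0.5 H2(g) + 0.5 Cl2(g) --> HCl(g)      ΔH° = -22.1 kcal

ΔH° = 171.0 kcal

(a) reversed and × 3 (reverse to put CH2Cl2(l) on the reactant side; ×3 to match 3 CH2Cl2(l) in the target): (-3)·(-29.7) = +89.1 kcal
(b) × 3/2 (scale by 3/2 for the 3/2 C2H6(g)): (3/2)·(-20.2) = -30.3 kcal
(c) reversed and × 3/2 (reverse to put CCl4(l) on the reactant side; ×3/2 to match 3/2 CCl4(l) in the target): (-3/2)·(-30.6) = +45.9 kcal
(d): not needed (C2H5Cl(g) appears nowhere else).
(e) reversed and × 3 (reverse to put HCl(g) on the reactant side; scale by 3 for the 3 HCl(g)): (-3)·(-22.1) = +66.3 kcal
ΔH° = (-3)·(-29.7) + (3/2)·(-20.2) + (-3/2)·(-30.6) + (-3)·(-22.1) = 171.0 kcal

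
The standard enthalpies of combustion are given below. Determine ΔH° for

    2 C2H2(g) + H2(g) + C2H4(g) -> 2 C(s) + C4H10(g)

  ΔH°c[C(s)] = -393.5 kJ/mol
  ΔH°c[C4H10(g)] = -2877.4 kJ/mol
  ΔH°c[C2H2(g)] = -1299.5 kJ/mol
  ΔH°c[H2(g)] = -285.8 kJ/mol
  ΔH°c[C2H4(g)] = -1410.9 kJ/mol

Using ΔH = Σ nΔHc°(reactants) − Σ nΔHc°(products):
= [2·(-1299.5) + 1·(-285.8) + 1·(-1410.9)] − [2·(-393.5) + 1·(-2877.4)]
= -631.3 kJ/mol

ΔH° = -631.3 kJ/mol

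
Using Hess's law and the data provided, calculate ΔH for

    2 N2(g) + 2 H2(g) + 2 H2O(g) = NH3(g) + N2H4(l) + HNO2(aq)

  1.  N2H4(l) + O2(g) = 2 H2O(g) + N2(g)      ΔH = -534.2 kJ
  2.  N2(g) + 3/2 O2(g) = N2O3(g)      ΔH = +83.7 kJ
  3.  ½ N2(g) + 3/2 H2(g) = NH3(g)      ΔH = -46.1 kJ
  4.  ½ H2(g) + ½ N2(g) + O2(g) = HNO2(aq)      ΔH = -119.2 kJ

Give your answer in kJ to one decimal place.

ΔH = 368.9 kJ

eq. 1 reversed: +534.2 kJ
eq. 2: not needed.
eq. 3 as written: -46.1 kJ
eq. 4 as written: -119.2 kJ
Since enthalpy is a state function, ΔH = (-1)·(-534.2) + (1)·(-46.1) + (1)·(-119.2) = 368.9 kJ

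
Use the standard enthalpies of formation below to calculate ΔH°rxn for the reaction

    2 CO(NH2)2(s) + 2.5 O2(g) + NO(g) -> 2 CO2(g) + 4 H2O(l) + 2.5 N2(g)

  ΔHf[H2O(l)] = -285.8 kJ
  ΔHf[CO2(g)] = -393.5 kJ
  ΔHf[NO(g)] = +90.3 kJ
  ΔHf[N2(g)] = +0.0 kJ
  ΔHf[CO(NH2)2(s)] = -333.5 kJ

ΔH°rxn = -1353.5 kJ

Products: 2·(-393.5) + 4·(-285.8) + 5/2·(+0.0) = -1930.2
Reactants: 2·(-333.5) + 5/2·(+0.0) + 1·(+90.3) = -576.7
ΔH°rxn = (-1930.2) − (-576.7) = -1353.5 kJ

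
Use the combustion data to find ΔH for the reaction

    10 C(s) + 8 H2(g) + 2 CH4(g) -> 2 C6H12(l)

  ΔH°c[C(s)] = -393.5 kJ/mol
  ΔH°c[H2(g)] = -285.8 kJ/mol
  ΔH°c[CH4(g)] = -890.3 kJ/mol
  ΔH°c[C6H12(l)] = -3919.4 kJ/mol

With combustion enthalpies, reactants minus products:
= [10·(-393.5) + 8·(-285.8) + 2·(-890.3)] − [2·(-3919.4)]
= -163.2 kJ/mol

ΔH = -163.2 kJ/mol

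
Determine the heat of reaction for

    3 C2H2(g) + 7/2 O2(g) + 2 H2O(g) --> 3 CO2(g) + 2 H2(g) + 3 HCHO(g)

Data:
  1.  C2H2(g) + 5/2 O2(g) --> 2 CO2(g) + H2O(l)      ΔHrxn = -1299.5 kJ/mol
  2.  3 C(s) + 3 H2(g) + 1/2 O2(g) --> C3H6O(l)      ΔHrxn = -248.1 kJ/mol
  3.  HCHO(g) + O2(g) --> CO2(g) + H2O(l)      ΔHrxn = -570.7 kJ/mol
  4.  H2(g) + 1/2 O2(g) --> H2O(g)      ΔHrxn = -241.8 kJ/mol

eq. 1 × 3 (×3 to match 3 C2H2(g) in the target): (3)·(-1299.5) = -3898.5 kJ/mol
eq. 2: not needed (C3H6O(l) appears nowhere else).
eq. 3 reversed and × 3 (HCHO(g) must end up as a product; scale by 3 for the 3 HCHO(g)): (-3)·(-570.7) = +1712.1 kJ/mol
eq. 4 reversed and × 2 (H2O(g) must end up as a reactant; ×2 to match 2 H2O(g) in the target): (-2)·(-241.8) = +483.6 kJ/mol
ΔHrxn = (3)·(-1299.5) + (-3)·(-570.7) + (-2)·(-241.8) = -1702.8 kJ/mol

ΔHrxn = -1702.8 kJ/mol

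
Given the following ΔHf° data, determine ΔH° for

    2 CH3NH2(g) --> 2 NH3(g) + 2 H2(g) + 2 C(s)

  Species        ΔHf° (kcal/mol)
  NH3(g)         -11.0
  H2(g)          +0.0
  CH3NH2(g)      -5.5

ΔH° = -11.0 kcal/mol

ΔH°rxn = Σ nΔHf°(products) − Σ nΔHf°(reactants).
Products: 2·(-11.0) + 2·(+0.0) + 2·(+0.0) = -22.0
Reactants: 2·(-5.5) = -11.0
ΔH° = (-22.0) − (-11.0) = -11.0 kcal/mol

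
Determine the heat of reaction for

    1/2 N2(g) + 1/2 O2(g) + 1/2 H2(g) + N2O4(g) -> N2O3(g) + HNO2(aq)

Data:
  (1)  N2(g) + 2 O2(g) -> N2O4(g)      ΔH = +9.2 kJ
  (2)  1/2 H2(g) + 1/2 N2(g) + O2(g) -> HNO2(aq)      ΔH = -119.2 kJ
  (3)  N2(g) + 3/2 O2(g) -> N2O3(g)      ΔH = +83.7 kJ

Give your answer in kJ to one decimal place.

ΔH = -44.7 kJ

(1) reversed (reverse to put N2O4(g) on the reactant side): -9.2 kJ
(2) as written (HNO2(aq) already on the product side): -119.2 kJ
(3) as written (N2O3(g) already on the product side): +83.7 kJ
By Hess's law, ΔH = (-9.2) + (-119.2) + (+83.7) = -44.7 kJ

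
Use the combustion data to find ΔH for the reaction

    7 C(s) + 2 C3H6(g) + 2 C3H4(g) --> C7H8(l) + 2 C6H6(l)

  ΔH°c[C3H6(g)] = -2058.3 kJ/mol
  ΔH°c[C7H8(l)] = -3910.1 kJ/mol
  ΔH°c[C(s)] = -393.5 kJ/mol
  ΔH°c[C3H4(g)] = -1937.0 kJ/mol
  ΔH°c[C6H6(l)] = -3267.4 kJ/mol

ΔH = -300.2 kJ/mol

With combustion enthalpies, reactants minus products:
= [7·(-393.5) + 2·(-2058.3) + 2·(-1937.0)] − [1·(-3910.1) + 2·(-3267.4)]
= -300.2 kJ/mol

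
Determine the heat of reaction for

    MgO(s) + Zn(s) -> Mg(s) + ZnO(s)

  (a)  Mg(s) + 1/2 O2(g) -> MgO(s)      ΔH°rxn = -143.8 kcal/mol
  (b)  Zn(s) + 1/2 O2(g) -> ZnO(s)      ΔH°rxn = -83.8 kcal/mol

ΔH°rxn = 60.0 kcal/mol

(a) reversed: +143.8 kcal/mol
(b) as written: -83.8 kcal/mol
ΔH°rxn = (+143.8) + (-83.8) = 60.0 kcal/mol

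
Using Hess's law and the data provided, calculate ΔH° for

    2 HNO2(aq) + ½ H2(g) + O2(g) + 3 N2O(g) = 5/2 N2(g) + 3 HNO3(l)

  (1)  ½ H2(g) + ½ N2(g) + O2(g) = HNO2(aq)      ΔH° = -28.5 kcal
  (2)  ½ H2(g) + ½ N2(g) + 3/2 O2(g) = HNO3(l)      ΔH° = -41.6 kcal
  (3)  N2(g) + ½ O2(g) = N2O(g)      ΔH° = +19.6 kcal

ΔH° = -126.6 kcal

(1) reversed and × 2: (-2)·(-28.5) = +57.0 kcal
(2) × 3: (3)·(-41.6) = -124.8 kcal
(3) reversed and × 3: (-3)·(+19.6) = -58.8 kcal
Since enthalpy is a state function, ΔH° = (-2)·(-28.5) + (3)·(-41.6) + (-3)·(+19.6) = -126.6 kcal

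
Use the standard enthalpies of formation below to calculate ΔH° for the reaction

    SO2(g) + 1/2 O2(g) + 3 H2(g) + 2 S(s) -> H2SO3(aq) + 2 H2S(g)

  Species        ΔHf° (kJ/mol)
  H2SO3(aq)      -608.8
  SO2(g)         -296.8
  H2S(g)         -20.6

Products: 1·(-608.8) + 2·(-20.6) = -650.0
Reactants: 1·(-296.8) + 1/2·(+0.0) + 3·(+0.0) + 2·(+0.0) = -296.8
ΔH° = (-650.0) − (-296.8) = -353.2 kJ/mol

ΔH° = -353.2 kJ/mol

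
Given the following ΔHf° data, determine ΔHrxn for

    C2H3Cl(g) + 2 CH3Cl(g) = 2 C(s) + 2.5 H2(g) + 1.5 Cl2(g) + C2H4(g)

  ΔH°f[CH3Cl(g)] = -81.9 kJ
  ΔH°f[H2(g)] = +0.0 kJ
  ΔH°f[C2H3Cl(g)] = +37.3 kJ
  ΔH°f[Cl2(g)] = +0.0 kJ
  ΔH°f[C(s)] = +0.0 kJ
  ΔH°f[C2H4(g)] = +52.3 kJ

ΔH°rxn = Σ nΔHf°(products) − Σ nΔHf°(reactants).
Products: 2·(+0.0) + 5/2·(+0.0) + 3/2·(+0.0) + 1·(+52.3) = +52.3
Reactants: 1·(+37.3) + 2·(-81.9) = -126.5
ΔHrxn = (+52.3) − (-126.5) = 178.8 kJ

ΔHrxn = 178.8 kJ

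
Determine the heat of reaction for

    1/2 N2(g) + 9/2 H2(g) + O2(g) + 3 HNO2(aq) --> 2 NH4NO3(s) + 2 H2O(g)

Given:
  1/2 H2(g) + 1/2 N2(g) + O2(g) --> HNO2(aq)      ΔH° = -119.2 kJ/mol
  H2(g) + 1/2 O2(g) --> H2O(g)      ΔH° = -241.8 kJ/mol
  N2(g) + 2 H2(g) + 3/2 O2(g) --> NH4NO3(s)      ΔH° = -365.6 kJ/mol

equation 1 reversed and × 3: (-3)·(-119.2) = +357.6 kJ/mol
equation 2 × 2: (2)·(-241.8) = -483.6 kJ/mol
equation 3 × 2: (2)·(-365.6) = -731.2 kJ/mol
Combining the equations, ΔH° = (-3)·(-119.2) + (2)·(-241.8) + (2)·(-365.6) = -857.2 kJ/mol

ΔH° = -857.2 kJ/mol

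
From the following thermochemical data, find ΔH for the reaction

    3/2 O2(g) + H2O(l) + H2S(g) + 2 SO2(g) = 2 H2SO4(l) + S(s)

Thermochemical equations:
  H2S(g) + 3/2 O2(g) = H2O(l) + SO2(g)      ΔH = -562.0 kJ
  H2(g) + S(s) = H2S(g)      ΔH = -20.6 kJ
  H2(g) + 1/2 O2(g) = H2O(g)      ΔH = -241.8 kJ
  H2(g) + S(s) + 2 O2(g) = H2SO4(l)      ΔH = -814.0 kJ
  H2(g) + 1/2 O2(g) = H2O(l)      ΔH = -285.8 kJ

ΔH = -728.0 kJ

equation 1 reversed and × 2 (reverse to put SO2(g) on the reactant side; scale by 2 for the 2 SO2(g)): (-2)·(-562.0) = +1124.0 kJ
equation 2 reversed and × 3: (-3)·(-20.6) = +61.8 kJ
equation 3: not needed (H2O(g) appears nowhere else).
equation 4 × 2 (×2 to match 2 H2SO4(l) in the target): (2)·(-814.0) = -1628.0 kJ
equation 5 as written: -285.8 kJ
ΔH = (+1124.0) + (+61.8) + (-1628.0) + (-285.8) = -728.0 kJ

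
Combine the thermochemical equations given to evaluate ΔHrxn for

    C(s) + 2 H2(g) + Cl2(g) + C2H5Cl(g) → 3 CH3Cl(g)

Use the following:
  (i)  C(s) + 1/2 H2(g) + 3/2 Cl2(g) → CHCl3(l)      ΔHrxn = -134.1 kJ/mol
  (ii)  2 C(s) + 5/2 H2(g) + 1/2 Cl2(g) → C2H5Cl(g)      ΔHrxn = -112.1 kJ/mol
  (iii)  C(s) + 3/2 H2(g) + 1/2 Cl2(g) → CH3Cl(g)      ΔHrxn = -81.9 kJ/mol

ΔHrxn = -133.6 kJ/mol

(i): not needed.
(ii) reversed: +112.1 kJ/mol
(iii) × 3: (3)·(-81.9) = -245.7 kJ/mol
ΔHrxn = (+112.1) + (-245.7) = -133.6 kJ/mol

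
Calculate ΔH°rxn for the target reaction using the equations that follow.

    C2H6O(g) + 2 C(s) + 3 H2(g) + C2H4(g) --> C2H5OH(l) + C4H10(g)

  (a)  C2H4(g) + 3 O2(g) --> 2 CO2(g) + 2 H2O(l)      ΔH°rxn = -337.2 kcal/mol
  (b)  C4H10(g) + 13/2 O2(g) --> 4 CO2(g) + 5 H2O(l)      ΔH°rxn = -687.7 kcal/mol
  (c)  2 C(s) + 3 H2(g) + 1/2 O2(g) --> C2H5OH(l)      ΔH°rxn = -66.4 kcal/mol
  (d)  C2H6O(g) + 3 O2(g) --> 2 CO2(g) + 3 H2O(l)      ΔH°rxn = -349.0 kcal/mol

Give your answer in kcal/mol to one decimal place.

(a) as written (C2H4(g) already on the reactant side): -337.2 kcal/mol
(b) reversed (reverse to put C4H10(g) on the product side): +687.7 kcal/mol
(c) as written (C2H5OH(l) already on the product side): -66.4 kcal/mol
(d) as written (C2H6O(g) already on the reactant side): -349.0 kcal/mol
ΔH°rxn = (1)·(-337.2) + (-1)·(-687.7) + (1)·(-66.4) + (1)·(-349.0) = -64.9 kcal/mol

ΔH°rxn = -64.9 kcal/mol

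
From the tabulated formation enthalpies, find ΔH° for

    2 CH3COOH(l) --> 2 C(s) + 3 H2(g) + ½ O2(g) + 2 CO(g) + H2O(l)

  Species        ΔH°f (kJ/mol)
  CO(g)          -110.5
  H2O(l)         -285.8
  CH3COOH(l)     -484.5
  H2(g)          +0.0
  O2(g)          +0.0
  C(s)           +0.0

Products: 2·(+0.0) + 3·(+0.0) + 1/2·(+0.0) + 2·(-110.5) + 1·(-285.8) = -506.8
Reactants: 2·(-484.5) = -969.0
ΔH° = (-506.8) − (-969.0) = 462.2 kJ/mol

ΔH° = 462.2 kJ/mol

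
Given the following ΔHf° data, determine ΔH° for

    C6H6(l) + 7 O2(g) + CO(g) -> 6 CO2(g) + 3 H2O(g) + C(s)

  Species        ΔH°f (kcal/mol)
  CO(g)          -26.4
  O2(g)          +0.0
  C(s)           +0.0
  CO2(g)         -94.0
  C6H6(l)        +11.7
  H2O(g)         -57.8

Products: 6·(-94.0) + 3·(-57.8) + 1·(+0.0) = -737.4
Reactants: 1·(+11.7) + 7·(+0.0) + 1·(-26.4) = -14.7
ΔH° = (-737.4) − (-14.7) = -722.7 kcal/mol

ΔH° = -722.7 kcal/mol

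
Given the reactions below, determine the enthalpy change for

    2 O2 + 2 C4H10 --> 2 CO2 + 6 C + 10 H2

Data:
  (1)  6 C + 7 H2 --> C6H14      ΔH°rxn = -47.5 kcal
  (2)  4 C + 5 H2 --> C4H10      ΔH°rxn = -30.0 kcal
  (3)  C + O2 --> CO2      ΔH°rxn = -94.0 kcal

(1): not needed (C6H14 appears nowhere else).
(2) reversed and × 2 (C4H10 must end up as a reactant; scale by 2 for the 2 C4H10): (-2)·(-30.0) = +60.0 kcal
(3) × 2 (×2 to match 2 CO2 in the target): (2)·(-94.0) = -188.0 kcal
Summing the manipulated equations, ΔH°rxn = (-2)·(-30.0) + (2)·(-94.0) = -128.0 kcal

ΔH°rxn = -128.0 kcal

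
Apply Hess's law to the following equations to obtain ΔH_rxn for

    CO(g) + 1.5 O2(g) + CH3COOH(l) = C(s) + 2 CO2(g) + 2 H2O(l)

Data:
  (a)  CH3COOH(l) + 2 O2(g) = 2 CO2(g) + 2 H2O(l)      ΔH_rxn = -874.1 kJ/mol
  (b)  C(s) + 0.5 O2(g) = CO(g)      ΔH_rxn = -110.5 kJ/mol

ΔH_rxn = -763.6 kJ/mol

(a) as written: -874.1 kJ/mol
(b) reversed: +110.5 kJ/mol
Combining the equations, ΔH_rxn = (-874.1) + (+110.5) = -763.6 kJ/mol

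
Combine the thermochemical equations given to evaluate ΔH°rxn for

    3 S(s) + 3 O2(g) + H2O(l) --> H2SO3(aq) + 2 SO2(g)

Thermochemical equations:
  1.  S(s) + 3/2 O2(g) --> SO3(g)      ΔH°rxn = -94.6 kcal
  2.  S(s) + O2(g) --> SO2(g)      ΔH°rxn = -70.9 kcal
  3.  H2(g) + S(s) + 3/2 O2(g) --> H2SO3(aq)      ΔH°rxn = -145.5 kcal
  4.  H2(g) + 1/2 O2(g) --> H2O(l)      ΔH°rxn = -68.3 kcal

ΔH°rxn = -219.0 kcal

eq. 1: not needed.
eq. 2 × 2: (2)·(-70.9) = -141.8 kcal
eq. 3 as written: -145.5 kcal
eq. 4 reversed: +68.3 kcal
ΔH°rxn = (2)·(-70.9) + (1)·(-145.5) + (-1)·(-68.3) = -219.0 kcal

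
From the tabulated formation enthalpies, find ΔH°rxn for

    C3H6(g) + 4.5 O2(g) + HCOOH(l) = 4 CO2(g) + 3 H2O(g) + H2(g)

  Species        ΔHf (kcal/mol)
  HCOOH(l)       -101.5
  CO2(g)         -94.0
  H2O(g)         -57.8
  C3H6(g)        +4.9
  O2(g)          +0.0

Products: 4·(-94.0) + 3·(-57.8) + 1·(+0.0) = -549.4
Reactants: 1·(+4.9) + 9/2·(+0.0) + 1·(-101.5) = -96.6
ΔH°rxn = (-549.4) − (-96.6) = -452.8 kcal/mol

ΔH°rxn = -452.8 kcal/mol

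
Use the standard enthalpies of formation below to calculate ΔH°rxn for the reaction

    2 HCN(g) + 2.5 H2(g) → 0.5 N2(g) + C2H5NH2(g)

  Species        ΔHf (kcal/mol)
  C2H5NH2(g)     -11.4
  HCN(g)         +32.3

ΔH°rxn = Σ nΔHf°(products) − Σ nΔHf°(reactants).
Products: 1/2·(+0.0) + 1·(-11.4) = -11.4
Reactants: 2·(+32.3) + 5/2·(+0.0) = +64.6
ΔH°rxn = (-11.4) − (+64.6) = -76.0 kcal/mol

ΔH°rxn = -76.0 kcal/mol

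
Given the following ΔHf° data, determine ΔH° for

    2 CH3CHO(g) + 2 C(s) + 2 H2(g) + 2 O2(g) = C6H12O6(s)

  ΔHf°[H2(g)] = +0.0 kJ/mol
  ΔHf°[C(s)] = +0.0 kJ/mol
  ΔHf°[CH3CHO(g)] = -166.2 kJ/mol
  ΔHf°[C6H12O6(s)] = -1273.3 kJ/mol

Products: 1·(-1273.3) = -1273.3
Reactants: 2·(-166.2) + 2·(+0.0) + 2·(+0.0) + 2·(+0.0) = -332.4
ΔH° = (-1273.3) − (-332.4) = -940.9 kJ/mol

ΔH° = -940.9 kJ/mol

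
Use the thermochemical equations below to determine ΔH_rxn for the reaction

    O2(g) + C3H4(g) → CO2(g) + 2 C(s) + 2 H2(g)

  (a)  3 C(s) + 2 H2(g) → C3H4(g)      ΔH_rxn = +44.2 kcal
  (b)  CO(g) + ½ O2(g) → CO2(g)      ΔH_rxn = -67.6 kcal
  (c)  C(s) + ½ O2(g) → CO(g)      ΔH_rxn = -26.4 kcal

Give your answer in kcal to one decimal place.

ΔH_rxn = -138.2 kcal

(a) reversed (reverse to put C3H4(g) on the reactant side): -44.2 kcal
(b) as written (CO2(g) already on the product side): -67.6 kcal
(c) as written: -26.4 kcal
Since enthalpy is a state function, ΔH_rxn = (-1)·(+44.2) + (1)·(-67.6) + (1)·(-26.4) = -138.2 kcal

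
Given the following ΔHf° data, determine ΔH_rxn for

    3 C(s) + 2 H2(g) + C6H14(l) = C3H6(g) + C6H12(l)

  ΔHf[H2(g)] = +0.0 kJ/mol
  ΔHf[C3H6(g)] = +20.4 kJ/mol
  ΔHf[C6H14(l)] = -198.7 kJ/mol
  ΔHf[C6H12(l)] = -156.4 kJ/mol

ΔH°rxn = Σ nΔHf°(products) − Σ nΔHf°(reactants).
Products: 1·(+20.4) + 1·(-156.4) = -136.0
Reactants: 3·(+0.0) + 2·(+0.0) + 1·(-198.7) = -198.7
ΔH_rxn = (-136.0) − (-198.7) = 62.7 kJ/mol

ΔH_rxn = 62.7 kJ/mol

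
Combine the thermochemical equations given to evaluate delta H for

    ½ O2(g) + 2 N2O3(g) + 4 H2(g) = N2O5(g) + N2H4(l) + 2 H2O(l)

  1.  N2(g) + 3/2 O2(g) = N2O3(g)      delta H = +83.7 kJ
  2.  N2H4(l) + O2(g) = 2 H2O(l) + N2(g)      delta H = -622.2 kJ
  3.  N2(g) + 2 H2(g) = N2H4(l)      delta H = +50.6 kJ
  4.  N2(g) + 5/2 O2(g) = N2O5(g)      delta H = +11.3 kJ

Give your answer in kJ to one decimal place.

eq. 1 reversed and × 2: (-2)·(+83.7) = -167.4 kJ
eq. 2 as written: -622.2 kJ
eq. 3 × 2: (2)·(+50.6) = +101.2 kJ
eq. 4 as written: +11.3 kJ
delta H = (-167.4) + (-622.2) + (+101.2) + (+11.3) = -677.1 kJ

delta H = -677.1 kJ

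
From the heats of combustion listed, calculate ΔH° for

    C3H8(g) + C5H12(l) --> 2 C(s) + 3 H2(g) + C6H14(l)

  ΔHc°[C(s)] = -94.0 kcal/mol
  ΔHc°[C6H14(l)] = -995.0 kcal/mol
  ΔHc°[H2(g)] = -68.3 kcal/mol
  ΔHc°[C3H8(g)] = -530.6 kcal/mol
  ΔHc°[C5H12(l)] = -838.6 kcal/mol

With combustion enthalpies, reactants minus products:
= [1·(-530.6) + 1·(-838.6)] − [2·(-94.0) + 3·(-68.3) + 1·(-995.0)]
= 18.7 kcal/mol

ΔH° = 18.7 kcal/mol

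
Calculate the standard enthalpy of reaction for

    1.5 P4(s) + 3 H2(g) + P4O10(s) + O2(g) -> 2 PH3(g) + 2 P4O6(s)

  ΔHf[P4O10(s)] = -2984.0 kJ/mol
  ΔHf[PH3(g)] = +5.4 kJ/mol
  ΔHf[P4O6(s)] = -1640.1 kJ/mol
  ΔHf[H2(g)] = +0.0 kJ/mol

ΔH°rxn = -285.4 kJ/mol

ΔH°rxn = Σ nΔHf°(products) − Σ nΔHf°(reactants).
Products: 2·(+5.4) + 2·(-1640.1) = -3269.4
Reactants: 3/2·(+0.0) + 3·(+0.0) + 1·(-2984.0) + 1·(+0.0) = -2984.0
ΔH°rxn = (-3269.4) − (-2984.0) = -285.4 kJ/mol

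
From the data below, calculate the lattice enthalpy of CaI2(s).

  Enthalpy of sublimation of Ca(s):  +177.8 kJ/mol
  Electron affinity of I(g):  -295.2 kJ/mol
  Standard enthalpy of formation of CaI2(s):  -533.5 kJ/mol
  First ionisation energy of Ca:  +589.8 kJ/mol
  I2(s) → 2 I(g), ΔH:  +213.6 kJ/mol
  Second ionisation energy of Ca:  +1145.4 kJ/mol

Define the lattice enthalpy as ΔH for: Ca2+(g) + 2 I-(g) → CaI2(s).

ΔHf° = 1·ΔHsub + 1·(ΣIE) + 1·D(I2) + 2·EA + U
-533.5 = 1·(+177.8) + 1·(+1735.2) + 1·(+213.6) + 2·(-295.2) + U
U = -533.5 − (+1536.2) = -2069.7 kJ/mol

U = -2069.7 kJ/mol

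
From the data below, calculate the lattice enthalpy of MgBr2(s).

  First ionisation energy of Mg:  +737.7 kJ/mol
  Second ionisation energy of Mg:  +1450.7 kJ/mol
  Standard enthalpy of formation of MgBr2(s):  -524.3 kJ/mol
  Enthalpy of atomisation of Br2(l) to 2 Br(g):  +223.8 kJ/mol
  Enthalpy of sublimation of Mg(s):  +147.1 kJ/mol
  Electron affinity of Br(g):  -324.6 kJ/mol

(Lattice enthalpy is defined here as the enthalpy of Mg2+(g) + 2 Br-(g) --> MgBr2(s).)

ΔHf° = 1·ΔHsub + 1·(ΣIE) + 1·D(Br2) + 2·EA + U
-524.3 = 1·(+147.1) + 1·(+2188.4) + 1·(+223.8) + 2·(-324.6) + U
U = -524.3 − (+1910.1) = -2434.4 kJ/mol

U = -2434.4 kJ/mol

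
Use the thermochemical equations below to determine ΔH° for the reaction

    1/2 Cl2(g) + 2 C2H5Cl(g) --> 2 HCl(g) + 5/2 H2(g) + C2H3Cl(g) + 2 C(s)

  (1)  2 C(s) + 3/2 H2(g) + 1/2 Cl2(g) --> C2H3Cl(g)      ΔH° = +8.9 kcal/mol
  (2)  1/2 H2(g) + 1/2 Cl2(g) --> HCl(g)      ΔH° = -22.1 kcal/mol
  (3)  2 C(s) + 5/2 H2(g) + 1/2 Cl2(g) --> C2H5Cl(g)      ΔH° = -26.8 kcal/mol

ΔH° = 18.3 kcal/mol

(1) as written: +8.9 kcal/mol
(2) × 2: (2)·(-22.1) = -44.2 kcal/mol
(3) reversed and × 2: (-2)·(-26.8) = +53.6 kcal/mol
ΔH° = (+8.9) + (-44.2) + (+53.6) = 18.3 kcal/mol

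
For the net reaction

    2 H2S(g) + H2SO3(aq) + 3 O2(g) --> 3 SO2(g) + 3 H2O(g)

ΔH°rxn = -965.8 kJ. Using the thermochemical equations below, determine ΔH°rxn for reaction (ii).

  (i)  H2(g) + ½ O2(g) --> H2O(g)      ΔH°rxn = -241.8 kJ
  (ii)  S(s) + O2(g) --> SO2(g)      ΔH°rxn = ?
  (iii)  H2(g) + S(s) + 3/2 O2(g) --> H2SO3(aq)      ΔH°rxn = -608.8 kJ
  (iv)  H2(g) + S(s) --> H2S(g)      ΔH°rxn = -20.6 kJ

ΔH°rxn = -296.8 kJ

(i) × 3 (scale by 3 for the 3 H2O(g)): (3)·(-241.8) = -725.4 kJ
(ii) × 3 (scale by 3 for the 3 SO2(g)): contributes 3·x
(iii) reversed (H2SO3(aq) must end up as a reactant): +608.8 kJ
(iv) reversed and × 2 (reverse to put H2S(g) on the reactant side; scale by 2 for the 2 H2S(g)): (-2)·(-20.6) = +41.2 kJ
-965.8 = (-725.4) + (+608.8) + (+41.2) + 3·x
x = (-965.8 − (-75.4)) / (3) = -296.8 kJ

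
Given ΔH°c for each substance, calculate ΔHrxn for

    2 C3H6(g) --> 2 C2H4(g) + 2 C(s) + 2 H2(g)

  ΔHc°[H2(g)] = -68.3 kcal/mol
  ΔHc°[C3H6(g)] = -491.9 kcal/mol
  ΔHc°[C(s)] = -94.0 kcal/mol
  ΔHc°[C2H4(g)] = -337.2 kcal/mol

ΔHrxn = 15.2 kcal/mol

With combustion enthalpies, reactants minus products:
= [2·(-491.9)] − [2·(-337.2) + 2·(-94.0) + 2·(-68.3)]
= 15.2 kcal/mol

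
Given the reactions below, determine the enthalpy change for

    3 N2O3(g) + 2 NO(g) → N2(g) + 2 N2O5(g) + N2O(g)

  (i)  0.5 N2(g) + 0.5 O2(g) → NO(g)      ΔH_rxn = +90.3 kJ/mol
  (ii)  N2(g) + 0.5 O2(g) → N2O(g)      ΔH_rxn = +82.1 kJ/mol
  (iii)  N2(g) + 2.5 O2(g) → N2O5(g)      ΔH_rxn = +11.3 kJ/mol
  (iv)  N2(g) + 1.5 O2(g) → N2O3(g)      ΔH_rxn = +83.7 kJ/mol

(i) reversed and × 2 (reverse to put NO(g) on the reactant side; scale by 2 for the 2 NO(g)): (-2)·(+90.3) = -180.6 kJ/mol
(ii) as written (N2O(g) already on the product side): +82.1 kJ/mol
(iii) × 2 (scale by 2 for the 2 N2O5(g)): (2)·(+11.3) = +22.6 kJ/mol
(iv) reversed and × 3 (N2O3(g) must end up as a reactant; ×3 to match 3 N2O3(g) in the target): (-3)·(+83.7) = -251.1 kJ/mol
ΔH_rxn = (-2)·(+90.3) + (1)·(+82.1) + (2)·(+11.3) + (-3)·(+83.7) = -327.0 kJ/mol

ΔH_rxn = -327.0 kJ/mol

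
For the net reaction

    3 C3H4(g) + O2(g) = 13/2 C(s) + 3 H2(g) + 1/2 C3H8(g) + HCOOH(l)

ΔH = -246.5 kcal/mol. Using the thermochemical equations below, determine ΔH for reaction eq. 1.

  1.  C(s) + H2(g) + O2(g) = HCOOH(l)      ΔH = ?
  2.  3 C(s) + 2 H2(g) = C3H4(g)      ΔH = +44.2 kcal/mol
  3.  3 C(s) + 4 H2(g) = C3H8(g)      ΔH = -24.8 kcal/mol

eq. 1 as written (HCOOH(l) already on the product side): contributes x
eq. 2 reversed and × 3 (reverse to put C3H4(g) on the reactant side; ×3 to match 3 C3H4(g) in the target): (-3)·(+44.2) = -132.6 kcal/mol
eq. 3 × 1/2 (scale by 1/2 for the 1/2 C3H8(g)): (1/2)·(-24.8) = -12.4 kcal/mol
-246.5 = (-132.6) + (-12.4) + x
x = (-246.5 − (-145.0)) / (1) = -101.5 kcal/mol

ΔH = -101.5 kcal/mol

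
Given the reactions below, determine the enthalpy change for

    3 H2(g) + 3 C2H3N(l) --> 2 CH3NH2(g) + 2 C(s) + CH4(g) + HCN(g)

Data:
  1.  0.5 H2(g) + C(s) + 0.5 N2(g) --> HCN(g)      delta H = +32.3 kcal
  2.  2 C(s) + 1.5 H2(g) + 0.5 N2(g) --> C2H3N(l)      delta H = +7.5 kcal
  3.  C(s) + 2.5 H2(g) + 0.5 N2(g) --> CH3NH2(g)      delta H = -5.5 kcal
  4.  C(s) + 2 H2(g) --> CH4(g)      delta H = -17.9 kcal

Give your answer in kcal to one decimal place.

delta H = -19.1 kcal

eq. 1 as written (HCN(g) already on the product side): +32.3 kcal
eq. 2 reversed and × 3 (reverse to put C2H3N(l) on the reactant side; ×3 to match 3 C2H3N(l) in the target): (-3)·(+7.5) = -22.5 kcal
eq. 3 × 2 (scale by 2 for the 2 CH3NH2(g)): (2)·(-5.5) = -11.0 kcal
eq. 4 as written (CH4(g) already on the product side): -17.9 kcal
Summing the manipulated equations, delta H = (1)·(+32.3) + (-3)·(+7.5) + (2)·(-5.5) + (1)·(-17.9) = -19.1 kcal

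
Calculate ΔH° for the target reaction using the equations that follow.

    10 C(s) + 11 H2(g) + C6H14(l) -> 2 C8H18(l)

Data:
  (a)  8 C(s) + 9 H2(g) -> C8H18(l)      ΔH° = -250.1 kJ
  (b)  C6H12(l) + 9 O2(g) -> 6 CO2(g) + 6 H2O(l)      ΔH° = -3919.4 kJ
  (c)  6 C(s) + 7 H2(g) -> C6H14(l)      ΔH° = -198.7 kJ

ΔH° = -301.5 kJ

(a) × 2: (2)·(-250.1) = -500.2 kJ
(b): not needed.
(c) reversed: +198.7 kJ
ΔH° = (2)·(-250.1) + (-1)·(-198.7) = -301.5 kJ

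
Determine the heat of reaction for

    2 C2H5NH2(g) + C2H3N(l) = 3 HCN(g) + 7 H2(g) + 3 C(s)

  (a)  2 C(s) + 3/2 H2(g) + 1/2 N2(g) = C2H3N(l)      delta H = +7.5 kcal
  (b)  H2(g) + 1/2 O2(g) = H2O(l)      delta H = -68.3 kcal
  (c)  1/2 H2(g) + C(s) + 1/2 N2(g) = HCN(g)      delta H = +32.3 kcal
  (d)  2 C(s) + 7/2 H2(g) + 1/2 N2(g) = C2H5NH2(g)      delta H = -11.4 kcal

delta H = 112.2 kcal

(a) reversed (C2H3N(l) must end up as a reactant): -7.5 kcal
(b): not needed (O2(g) appears nowhere else).
(c) × 3 (scale by 3 for the 3 HCN(g)): (3)·(+32.3) = +96.9 kcal
(d) reversed and × 2 (C2H5NH2(g) must end up as a reactant; ×2 to match 2 C2H5NH2(g) in the target): (-2)·(-11.4) = +22.8 kcal
delta H = (-7.5) + (+96.9) + (+22.8) = 112.2 kcal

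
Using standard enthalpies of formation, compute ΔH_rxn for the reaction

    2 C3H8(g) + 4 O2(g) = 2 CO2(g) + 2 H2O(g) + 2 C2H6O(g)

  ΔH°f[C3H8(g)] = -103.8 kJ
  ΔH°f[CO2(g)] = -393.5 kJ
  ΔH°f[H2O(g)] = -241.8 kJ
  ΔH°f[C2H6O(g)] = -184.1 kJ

Products: 2·(-393.5) + 2·(-241.8) + 2·(-184.1) = -1638.8
Reactants: 2·(-103.8) + 4·(+0.0) = -207.6
ΔH_rxn = (-1638.8) − (-207.6) = -1431.2 kJ

ΔH_rxn = -1431.2 kJ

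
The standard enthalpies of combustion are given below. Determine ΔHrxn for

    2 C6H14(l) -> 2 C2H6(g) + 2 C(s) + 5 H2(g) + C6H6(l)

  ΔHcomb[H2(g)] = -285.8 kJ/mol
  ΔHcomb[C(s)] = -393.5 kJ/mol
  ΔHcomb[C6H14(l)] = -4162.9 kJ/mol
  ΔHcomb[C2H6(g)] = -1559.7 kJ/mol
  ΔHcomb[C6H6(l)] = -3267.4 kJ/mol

With combustion enthalpies, reactants minus products:
= [2·(-4162.9)] − [2·(-1559.7) + 2·(-393.5) + 5·(-285.8) + 1·(-3267.4)]
= 277.0 kJ/mol

ΔHrxn = 277.0 kJ/mol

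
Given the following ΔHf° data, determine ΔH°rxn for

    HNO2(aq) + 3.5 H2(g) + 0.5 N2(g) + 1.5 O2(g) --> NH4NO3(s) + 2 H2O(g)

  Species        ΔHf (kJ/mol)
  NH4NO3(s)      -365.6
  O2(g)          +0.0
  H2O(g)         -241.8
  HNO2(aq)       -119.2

Products: 1·(-365.6) + 2·(-241.8) = -849.2
Reactants: 1·(-119.2) + 7/2·(+0.0) + 1/2·(+0.0) + 3/2·(+0.0) = -119.2
ΔH°rxn = (-849.2) − (-119.2) = -730.0 kJ/mol

ΔH°rxn = -730.0 kJ/mol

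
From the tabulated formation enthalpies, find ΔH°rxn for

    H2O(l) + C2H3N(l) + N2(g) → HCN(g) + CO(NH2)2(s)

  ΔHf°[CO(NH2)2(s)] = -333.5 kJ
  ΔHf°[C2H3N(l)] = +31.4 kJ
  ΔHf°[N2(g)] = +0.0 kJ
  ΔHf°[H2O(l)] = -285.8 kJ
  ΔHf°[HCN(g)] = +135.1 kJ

ΔH°rxn = Σ nΔHf°(products) − Σ nΔHf°(reactants).
Products: 1·(+135.1) + 1·(-333.5) = -198.4
Reactants: 1·(-285.8) + 1·(+31.4) + 1·(+0.0) = -254.4
ΔH°rxn = (-198.4) − (-254.4) = 56.0 kJ

ΔH°rxn = 56.0 kJ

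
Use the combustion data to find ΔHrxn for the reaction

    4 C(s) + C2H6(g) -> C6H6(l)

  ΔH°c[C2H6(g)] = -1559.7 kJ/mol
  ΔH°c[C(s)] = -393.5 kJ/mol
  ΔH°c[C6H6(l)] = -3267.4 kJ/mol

With combustion enthalpies, reactants minus products:
= [4·(-393.5) + 1·(-1559.7)] − [1·(-3267.4)]
= 133.7 kJ/mol

ΔHrxn = 133.7 kJ/mol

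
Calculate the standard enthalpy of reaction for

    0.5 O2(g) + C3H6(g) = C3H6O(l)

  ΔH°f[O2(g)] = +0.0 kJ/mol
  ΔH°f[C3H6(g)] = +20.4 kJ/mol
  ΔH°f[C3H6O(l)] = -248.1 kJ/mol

ΔH°rxn = Σ nΔHf°(products) − Σ nΔHf°(reactants).
Products: 1·(-248.1) = -248.1
Reactants: 1/2·(+0.0) + 1·(+20.4) = +20.4
ΔHrxn = (-248.1) − (+20.4) = -268.5 kJ/mol

ΔHrxn = -268.5 kJ/mol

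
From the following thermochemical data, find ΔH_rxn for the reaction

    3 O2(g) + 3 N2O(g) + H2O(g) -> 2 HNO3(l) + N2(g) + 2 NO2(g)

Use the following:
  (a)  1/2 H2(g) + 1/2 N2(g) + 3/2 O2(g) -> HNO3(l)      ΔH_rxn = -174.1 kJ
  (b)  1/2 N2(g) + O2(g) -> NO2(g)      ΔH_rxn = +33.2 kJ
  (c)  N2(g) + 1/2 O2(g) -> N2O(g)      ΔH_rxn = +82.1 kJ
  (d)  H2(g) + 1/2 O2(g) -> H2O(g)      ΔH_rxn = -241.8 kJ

(a) × 2: (2)·(-174.1) = -348.2 kJ
(b) × 2: (2)·(+33.2) = +66.4 kJ
(c) reversed and × 3: (-3)·(+82.1) = -246.3 kJ
(d) reversed: +241.8 kJ
ΔH_rxn = (2)·(-174.1) + (2)·(+33.2) + (-3)·(+82.1) + (-1)·(-241.8) = -286.3 kJ

ΔH_rxn = -286.3 kJ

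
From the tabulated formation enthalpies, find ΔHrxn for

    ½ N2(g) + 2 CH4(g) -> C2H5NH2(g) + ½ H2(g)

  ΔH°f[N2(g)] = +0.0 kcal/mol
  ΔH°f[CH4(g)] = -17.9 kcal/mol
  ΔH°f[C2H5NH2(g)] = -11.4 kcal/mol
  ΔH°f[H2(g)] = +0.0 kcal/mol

ΔHrxn = 24.4 kcal/mol

Products: 1·(-11.4) + 1/2·(+0.0) = -11.4
Reactants: 1/2·(+0.0) + 2·(-17.9) = -35.8
ΔHrxn = (-11.4) − (-35.8) = 24.4 kcal/mol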